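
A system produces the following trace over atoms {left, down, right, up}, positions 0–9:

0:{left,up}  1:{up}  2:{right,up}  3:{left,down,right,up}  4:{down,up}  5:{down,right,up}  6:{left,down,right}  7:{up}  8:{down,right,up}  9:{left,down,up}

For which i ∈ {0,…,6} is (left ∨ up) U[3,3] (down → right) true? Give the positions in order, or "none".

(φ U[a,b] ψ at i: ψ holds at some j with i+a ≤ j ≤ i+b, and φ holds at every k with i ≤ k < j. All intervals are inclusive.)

Evaluate at each i in [0,6]:
  i=0: ✓ (rhs at j=3; lhs holds on [0,2])
  i=1: ✗ (no rhs in [4,4])
  i=2: ✓ (rhs at j=5; lhs holds on [2,4])
  i=3: ✓ (rhs at j=6; lhs holds on [3,5])
  i=4: ✓ (rhs at j=7; lhs holds on [4,6])
  i=5: ✓ (rhs at j=8; lhs holds on [5,7])
  i=6: ✗ (no rhs in [9,9])

0, 2, 3, 4, 5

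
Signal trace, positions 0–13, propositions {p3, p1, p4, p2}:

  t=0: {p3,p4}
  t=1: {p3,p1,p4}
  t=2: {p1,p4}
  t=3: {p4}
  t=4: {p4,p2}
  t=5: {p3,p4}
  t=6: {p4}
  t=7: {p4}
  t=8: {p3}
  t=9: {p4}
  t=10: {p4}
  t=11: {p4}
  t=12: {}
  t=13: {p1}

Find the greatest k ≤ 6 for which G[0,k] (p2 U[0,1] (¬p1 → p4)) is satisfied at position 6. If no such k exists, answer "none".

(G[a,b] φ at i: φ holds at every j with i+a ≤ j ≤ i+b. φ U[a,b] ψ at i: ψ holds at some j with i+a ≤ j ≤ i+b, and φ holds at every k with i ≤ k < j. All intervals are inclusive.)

1

(p2 U[0,1] (¬p1 → p4)) must hold from j=6 onward; find where it first fails.
  j=6: holds
  j=7: holds
  j=8: fails
Holds on [6,7], so largest k = 1.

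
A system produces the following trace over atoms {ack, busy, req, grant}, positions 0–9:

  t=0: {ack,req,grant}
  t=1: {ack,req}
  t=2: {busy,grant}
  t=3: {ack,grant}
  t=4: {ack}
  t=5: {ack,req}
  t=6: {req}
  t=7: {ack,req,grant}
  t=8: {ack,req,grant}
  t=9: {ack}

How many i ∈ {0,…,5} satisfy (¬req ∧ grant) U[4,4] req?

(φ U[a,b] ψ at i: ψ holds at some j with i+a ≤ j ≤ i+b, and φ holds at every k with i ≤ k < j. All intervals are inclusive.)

0

Evaluate at each i in [0,5]:
  i=0: ✗ (no rhs in [4,4])
  i=1: ✗ (lhs fails at k=1 before rhs at j=5)
  i=2: ✗ (lhs fails at k=4 before rhs at j=6)
  i=3: ✗ (lhs fails at k=4 before rhs at j=7)
  i=4: ✗ (lhs fails at k=4 before rhs at j=8)
  i=5: ✗ (no rhs in [9,9])
Positions where it holds: {} → 0.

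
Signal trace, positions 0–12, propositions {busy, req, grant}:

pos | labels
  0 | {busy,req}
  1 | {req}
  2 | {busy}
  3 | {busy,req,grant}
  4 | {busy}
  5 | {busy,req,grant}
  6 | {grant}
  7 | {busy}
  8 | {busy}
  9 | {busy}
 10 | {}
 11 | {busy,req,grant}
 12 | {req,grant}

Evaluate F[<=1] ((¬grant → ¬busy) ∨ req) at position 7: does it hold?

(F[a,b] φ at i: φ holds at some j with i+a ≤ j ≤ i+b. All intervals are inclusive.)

Does not hold

Check ((¬grant → ¬busy) ∨ req) at each j in [7,8]:
  j=7: false
  j=8: false
No position in the window satisfies it → formula fails.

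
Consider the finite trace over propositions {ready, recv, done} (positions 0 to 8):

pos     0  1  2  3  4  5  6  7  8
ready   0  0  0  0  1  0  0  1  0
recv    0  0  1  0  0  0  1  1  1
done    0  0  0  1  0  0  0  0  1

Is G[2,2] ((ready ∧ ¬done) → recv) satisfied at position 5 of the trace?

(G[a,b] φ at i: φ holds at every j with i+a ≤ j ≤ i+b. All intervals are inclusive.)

True

Check ((ready ∧ ¬done) → recv) at every j in [7,7]:
  j=7: antecedent true; consequent true → ✓
All positions satisfy it → formula holds.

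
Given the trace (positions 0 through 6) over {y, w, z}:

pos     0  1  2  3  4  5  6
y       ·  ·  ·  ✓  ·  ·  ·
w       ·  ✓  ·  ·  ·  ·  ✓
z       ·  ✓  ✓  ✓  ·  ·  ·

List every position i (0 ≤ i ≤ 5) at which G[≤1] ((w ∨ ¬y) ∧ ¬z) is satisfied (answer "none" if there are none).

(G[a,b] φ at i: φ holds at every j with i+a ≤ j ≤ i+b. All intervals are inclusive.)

Evaluate at each i in [0,5]:
  i=0: ✗ (fails at j=1)
  i=1: ✗ (fails at j=1)
  i=2: ✗ (fails at j=2)
  i=3: ✗ (fails at j=3)
  i=4: ✓ (all of [4,5])
  i=5: ✓ (all of [5,6])

4, 5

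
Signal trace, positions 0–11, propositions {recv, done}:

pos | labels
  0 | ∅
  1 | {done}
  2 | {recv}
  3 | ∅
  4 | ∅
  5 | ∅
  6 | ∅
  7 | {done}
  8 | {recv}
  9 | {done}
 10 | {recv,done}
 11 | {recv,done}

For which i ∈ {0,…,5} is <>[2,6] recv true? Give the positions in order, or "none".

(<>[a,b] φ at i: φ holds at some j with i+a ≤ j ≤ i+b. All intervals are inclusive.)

Evaluate at each i in [0,5]:
  i=0: ✓ (witness j=2)
  i=1: ✗ (none in [3,7])
  i=2: ✓ (witness j=8)
  i=3: ✓ (witness j=8)
  i=4: ✓ (witness j=8)
  i=5: ✓ (witness j=8)

0, 2, 3, 4, 5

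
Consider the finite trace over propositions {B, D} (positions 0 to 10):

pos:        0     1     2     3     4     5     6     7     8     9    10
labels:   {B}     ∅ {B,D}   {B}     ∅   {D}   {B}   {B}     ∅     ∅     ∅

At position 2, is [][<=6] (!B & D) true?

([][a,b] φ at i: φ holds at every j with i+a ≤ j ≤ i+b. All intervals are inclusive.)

Does not hold

Check (!B & D) at every j in [2,8]:
  j=2: false
  j=3: false
  j=4: false
  j=5: true
  j=6: false
  j=7: false
  j=8: false
Fails at j=2 → formula fails.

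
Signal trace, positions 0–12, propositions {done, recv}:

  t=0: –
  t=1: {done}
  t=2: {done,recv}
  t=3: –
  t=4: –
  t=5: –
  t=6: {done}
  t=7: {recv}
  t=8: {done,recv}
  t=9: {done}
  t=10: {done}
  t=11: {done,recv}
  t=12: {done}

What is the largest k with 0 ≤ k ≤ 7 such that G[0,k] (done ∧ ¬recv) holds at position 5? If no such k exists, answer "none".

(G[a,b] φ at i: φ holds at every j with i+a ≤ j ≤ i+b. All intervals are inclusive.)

(done ∧ ¬recv) must hold from j=5 onward; find where it first fails.
  j=5: fails → no k works.

none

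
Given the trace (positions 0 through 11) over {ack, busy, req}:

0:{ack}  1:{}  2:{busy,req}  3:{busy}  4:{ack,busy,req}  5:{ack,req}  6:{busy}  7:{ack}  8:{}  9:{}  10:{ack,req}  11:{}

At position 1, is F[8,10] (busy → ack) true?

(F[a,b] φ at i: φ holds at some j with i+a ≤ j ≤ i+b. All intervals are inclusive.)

Yes

Check (busy → ack) at each j in [9,11]:
  j=9: true
  j=10: true
  j=11: true
Found at j=9 → formula holds.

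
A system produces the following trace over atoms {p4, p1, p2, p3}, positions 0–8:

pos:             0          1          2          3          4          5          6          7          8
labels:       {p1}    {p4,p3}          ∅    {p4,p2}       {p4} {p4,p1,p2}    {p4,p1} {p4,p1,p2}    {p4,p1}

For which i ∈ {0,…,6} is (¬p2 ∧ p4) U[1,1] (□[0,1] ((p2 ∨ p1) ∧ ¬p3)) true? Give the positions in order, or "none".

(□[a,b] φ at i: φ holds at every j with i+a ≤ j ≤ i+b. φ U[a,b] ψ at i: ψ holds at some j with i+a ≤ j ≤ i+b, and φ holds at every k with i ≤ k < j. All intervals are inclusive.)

Evaluate at each i in [0,6]:
  i=0: ✗ (no rhs in [1,1])
  i=1: ✗ (no rhs in [2,2])
  i=2: ✗ (no rhs in [3,3])
  i=3: ✗ (no rhs in [4,4])
  i=4: ✓ (rhs at j=5; lhs holds on [4,4])
  i=5: ✗ (lhs fails at k=5 before rhs at j=6)
  i=6: ✓ (rhs at j=7; lhs holds on [6,6])

4, 6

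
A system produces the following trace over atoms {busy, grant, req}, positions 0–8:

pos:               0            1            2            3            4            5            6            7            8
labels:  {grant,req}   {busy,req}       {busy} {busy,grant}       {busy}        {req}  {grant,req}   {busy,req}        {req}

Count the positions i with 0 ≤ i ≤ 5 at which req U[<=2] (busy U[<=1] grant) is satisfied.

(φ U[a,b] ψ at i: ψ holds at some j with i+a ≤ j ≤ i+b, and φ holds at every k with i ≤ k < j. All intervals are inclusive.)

Evaluate at each i in [0,5]:
  i=0: ✓ (rhs at j=0)
  i=1: ✓ (rhs at j=2; lhs holds on [1,1])
  i=2: ✓ (rhs at j=2)
  i=3: ✓ (rhs at j=3)
  i=4: ✗ (lhs fails at k=4 before rhs at j=6)
  i=5: ✓ (rhs at j=6; lhs holds on [5,5])
Positions where it holds: {0, 1, 2, 3, 5} → 5.

5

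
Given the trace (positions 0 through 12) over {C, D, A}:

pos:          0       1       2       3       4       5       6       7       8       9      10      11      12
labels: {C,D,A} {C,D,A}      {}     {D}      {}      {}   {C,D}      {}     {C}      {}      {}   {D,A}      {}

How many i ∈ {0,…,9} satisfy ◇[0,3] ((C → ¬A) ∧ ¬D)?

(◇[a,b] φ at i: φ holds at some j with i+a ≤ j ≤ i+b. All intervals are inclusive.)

Evaluate at each i in [0,9]:
  i=0: ✓ (witness j=2)
  i=1: ✓ (witness j=2)
  i=2: ✓ (witness j=2)
  i=3: ✓ (witness j=4)
  i=4: ✓ (witness j=4)
  i=5: ✓ (witness j=5)
  i=6: ✓ (witness j=7)
  i=7: ✓ (witness j=7)
  i=8: ✓ (witness j=8)
  i=9: ✓ (witness j=9)
Positions where it holds: {0, 1, 2, 3, 4, 5, 6, 7, 8, 9} → 10.

10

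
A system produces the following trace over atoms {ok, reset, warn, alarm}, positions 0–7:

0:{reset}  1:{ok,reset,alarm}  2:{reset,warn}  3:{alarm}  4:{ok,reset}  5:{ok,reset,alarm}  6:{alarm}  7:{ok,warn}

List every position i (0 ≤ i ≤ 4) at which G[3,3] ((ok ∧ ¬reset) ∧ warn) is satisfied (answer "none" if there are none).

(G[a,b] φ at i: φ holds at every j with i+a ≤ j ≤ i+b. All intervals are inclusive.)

4

Evaluate at each i in [0,4]:
  i=0: ✗ (fails at j=3)
  i=1: ✗ (fails at j=4)
  i=2: ✗ (fails at j=5)
  i=3: ✗ (fails at j=6)
  i=4: ✓ (all of [7,7])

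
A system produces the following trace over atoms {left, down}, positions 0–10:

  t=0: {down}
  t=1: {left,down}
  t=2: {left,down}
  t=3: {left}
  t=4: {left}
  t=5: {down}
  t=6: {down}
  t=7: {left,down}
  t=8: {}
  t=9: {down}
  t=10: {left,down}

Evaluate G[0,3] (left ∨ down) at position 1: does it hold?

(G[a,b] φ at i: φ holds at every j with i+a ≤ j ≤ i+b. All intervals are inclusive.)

Check (left ∨ down) at every j in [1,4]:
  j=1: true
  j=2: true
  j=3: true
  j=4: true
All positions satisfy it → formula holds.

True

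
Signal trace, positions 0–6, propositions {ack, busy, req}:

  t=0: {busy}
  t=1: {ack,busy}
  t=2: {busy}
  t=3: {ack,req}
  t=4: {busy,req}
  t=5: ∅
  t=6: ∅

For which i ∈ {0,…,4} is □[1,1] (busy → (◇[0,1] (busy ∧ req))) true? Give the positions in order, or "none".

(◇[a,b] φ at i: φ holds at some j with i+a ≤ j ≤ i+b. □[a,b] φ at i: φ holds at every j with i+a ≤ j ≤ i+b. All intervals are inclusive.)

2, 3, 4

Evaluate at each i in [0,4]:
  i=0: ✗ (fails at j=1)
  i=1: ✗ (fails at j=2)
  i=2: ✓ (all of [3,3])
  i=3: ✓ (all of [4,4])
  i=4: ✓ (all of [5,5])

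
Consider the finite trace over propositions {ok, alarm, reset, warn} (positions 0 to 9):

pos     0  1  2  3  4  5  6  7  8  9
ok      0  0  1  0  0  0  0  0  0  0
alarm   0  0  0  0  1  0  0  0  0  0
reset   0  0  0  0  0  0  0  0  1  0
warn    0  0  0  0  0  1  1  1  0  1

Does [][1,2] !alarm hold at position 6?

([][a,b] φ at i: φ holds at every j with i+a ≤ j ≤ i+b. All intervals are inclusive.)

Check !alarm at every j in [7,8]:
  j=7: true
  j=8: true
All positions satisfy it → formula holds.

Holds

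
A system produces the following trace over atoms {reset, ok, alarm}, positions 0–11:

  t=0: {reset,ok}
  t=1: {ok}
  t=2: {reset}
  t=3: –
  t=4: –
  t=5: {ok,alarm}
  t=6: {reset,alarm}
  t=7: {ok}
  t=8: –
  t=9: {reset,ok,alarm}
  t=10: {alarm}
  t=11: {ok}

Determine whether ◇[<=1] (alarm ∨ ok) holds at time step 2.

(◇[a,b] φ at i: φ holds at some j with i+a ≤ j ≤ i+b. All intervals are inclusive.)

No

Check (alarm ∨ ok) at each j in [2,3]:
  j=2: false
  j=3: false
No position in the window satisfies it → formula fails.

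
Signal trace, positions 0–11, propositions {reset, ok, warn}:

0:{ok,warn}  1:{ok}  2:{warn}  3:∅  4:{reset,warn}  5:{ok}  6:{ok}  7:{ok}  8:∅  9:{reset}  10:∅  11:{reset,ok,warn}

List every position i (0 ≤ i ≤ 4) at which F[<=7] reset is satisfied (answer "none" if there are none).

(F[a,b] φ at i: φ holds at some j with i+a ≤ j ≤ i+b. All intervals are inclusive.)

Evaluate at each i in [0,4]:
  i=0: ✓ (witness j=4)
  i=1: ✓ (witness j=4)
  i=2: ✓ (witness j=4)
  i=3: ✓ (witness j=4)
  i=4: ✓ (witness j=4)

0, 1, 2, 3, 4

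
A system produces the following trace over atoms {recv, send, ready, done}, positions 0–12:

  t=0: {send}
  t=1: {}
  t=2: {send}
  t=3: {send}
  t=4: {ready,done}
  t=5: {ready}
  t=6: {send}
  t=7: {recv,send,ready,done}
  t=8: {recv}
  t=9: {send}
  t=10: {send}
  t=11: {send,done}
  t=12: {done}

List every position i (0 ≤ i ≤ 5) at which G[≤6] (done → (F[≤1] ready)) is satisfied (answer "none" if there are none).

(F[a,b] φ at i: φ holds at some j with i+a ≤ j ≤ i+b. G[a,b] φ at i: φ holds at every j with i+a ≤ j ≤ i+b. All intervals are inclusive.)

0, 1, 2, 3, 4

Evaluate at each i in [0,5]:
  i=0: ✓ (all of [0,6])
  i=1: ✓ (all of [1,7])
  i=2: ✓ (all of [2,8])
  i=3: ✓ (all of [3,9])
  i=4: ✓ (all of [4,10])
  i=5: ✗ (fails at j=11)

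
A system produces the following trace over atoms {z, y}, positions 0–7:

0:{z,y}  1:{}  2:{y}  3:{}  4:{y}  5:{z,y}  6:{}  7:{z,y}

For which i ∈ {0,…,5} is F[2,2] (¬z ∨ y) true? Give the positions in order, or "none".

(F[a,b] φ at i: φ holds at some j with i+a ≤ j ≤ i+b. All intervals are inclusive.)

0, 1, 2, 3, 4, 5

Evaluate at each i in [0,5]:
  i=0: ✓ (witness j=2)
  i=1: ✓ (witness j=3)
  i=2: ✓ (witness j=4)
  i=3: ✓ (witness j=5)
  i=4: ✓ (witness j=6)
  i=5: ✓ (witness j=7)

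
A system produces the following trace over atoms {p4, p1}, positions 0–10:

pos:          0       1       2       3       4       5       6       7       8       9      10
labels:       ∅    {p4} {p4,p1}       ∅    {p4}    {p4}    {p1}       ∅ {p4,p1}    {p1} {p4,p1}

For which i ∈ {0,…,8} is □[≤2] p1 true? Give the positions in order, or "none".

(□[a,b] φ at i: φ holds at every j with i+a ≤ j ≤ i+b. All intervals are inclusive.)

Evaluate at each i in [0,8]:
  i=0: ✗ (fails at j=0)
  i=1: ✗ (fails at j=1)
  i=2: ✗ (fails at j=3)
  i=3: ✗ (fails at j=3)
  i=4: ✗ (fails at j=4)
  i=5: ✗ (fails at j=5)
  i=6: ✗ (fails at j=7)
  i=7: ✗ (fails at j=7)
  i=8: ✓ (all of [8,10])

8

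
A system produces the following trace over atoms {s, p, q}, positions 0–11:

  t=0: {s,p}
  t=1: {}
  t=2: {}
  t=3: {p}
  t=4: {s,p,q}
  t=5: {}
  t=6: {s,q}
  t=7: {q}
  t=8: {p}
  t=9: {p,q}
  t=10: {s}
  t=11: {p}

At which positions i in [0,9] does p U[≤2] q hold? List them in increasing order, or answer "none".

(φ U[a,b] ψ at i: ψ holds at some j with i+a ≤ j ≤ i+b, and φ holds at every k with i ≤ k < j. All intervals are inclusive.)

3, 4, 6, 7, 8, 9

Evaluate at each i in [0,9]:
  i=0: ✗ (no rhs in [0,2])
  i=1: ✗ (no rhs in [1,3])
  i=2: ✗ (lhs fails at k=2 before rhs at j=4)
  i=3: ✓ (rhs at j=4; lhs holds on [3,3])
  i=4: ✓ (rhs at j=4)
  i=5: ✗ (lhs fails at k=5 before rhs at j=6)
  i=6: ✓ (rhs at j=6)
  i=7: ✓ (rhs at j=7)
  i=8: ✓ (rhs at j=9; lhs holds on [8,8])
  i=9: ✓ (rhs at j=9)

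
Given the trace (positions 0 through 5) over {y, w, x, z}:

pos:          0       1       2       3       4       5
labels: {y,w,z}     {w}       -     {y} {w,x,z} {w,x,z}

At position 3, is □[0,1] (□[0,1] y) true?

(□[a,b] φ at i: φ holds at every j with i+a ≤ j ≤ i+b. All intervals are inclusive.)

False

Check □[0,1] y at every j in [3,4]:
  j=3: fails at 4
  j=4: fails at 4
Fails at j=3 → formula fails.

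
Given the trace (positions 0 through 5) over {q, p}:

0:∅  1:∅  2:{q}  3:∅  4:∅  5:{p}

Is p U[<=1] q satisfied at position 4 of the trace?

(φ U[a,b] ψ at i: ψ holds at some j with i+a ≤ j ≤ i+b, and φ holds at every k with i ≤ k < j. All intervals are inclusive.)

False

Need some j in [4,5] with q, and p at every k in [4,j-1].
  j=4: q false.
  j=5: q false.
No j in the window works → until fails.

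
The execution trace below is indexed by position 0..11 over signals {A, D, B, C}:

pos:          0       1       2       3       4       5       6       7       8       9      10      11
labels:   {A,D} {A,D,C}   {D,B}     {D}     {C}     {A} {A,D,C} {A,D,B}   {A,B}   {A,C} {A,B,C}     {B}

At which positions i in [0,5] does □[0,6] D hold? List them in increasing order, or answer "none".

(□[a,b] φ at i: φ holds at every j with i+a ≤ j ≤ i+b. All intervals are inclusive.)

none

Evaluate at each i in [0,5]:
  i=0: ✗ (fails at j=4)
  i=1: ✗ (fails at j=4)
  i=2: ✗ (fails at j=4)
  i=3: ✗ (fails at j=4)
  i=4: ✗ (fails at j=4)
  i=5: ✗ (fails at j=5)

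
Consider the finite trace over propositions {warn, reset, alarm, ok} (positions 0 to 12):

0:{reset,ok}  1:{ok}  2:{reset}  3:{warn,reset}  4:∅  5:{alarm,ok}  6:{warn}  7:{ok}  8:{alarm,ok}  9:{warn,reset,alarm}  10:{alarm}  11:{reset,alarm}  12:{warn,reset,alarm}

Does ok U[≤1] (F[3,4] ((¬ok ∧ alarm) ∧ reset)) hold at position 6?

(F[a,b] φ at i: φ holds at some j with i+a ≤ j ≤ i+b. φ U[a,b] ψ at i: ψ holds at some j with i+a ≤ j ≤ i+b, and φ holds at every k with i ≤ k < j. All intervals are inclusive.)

Need some j in [6,7] with F[3,4] ((¬ok ∧ alarm) ∧ reset), and ok at every k in [6,j-1].
  j=6: F[3,4] ((¬ok ∧ alarm) ∧ reset) holds; no prefix to check → satisfied.

Yes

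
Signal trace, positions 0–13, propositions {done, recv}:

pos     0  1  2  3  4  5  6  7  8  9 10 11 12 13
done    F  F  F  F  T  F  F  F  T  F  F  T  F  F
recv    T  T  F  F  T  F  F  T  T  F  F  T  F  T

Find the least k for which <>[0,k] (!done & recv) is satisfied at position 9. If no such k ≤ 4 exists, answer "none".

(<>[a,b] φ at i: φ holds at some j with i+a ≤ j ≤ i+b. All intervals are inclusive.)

Scan j = 9,10,… for (!done & recv):
  j=9: fails
  j=10: fails
  j=11: fails
  j=12: fails
  j=13: holds
First hit at j=13, so smallest k = 13-9 = 4.

4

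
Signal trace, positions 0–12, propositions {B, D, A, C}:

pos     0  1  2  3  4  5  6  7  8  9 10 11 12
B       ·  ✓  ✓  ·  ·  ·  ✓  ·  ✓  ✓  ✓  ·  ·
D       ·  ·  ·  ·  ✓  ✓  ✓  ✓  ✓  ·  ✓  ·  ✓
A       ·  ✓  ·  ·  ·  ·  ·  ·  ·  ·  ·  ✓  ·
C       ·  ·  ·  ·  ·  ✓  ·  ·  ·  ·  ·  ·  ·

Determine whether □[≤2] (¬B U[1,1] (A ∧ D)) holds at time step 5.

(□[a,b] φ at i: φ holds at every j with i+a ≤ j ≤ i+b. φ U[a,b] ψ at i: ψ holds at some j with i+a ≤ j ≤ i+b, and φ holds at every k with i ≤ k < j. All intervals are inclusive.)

Check (¬B U[1,1] (A ∧ D)) at every j in [5,7]:
  j=5: fails
  j=6: fails
  j=7: fails
Fails at j=5 → formula fails.

False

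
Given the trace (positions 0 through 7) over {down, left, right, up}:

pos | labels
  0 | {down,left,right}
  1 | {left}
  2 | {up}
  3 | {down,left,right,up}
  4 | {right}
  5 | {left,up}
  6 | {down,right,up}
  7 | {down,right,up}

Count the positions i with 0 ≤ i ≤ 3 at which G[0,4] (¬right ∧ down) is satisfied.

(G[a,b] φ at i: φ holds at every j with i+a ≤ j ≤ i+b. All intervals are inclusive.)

0

Evaluate at each i in [0,3]:
  i=0: ✗ (fails at j=0)
  i=1: ✗ (fails at j=1)
  i=2: ✗ (fails at j=2)
  i=3: ✗ (fails at j=3)
Positions where it holds: {} → 0.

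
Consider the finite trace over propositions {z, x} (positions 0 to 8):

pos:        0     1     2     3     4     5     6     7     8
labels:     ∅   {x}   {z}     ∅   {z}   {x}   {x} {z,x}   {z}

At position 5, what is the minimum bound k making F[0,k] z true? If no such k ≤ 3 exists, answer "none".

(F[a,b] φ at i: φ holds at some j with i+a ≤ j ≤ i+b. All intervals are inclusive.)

Scan j = 5,6,… for z:
  j=5: fails
  j=6: fails
  j=7: holds
First hit at j=7, so smallest k = 7-5 = 2.

2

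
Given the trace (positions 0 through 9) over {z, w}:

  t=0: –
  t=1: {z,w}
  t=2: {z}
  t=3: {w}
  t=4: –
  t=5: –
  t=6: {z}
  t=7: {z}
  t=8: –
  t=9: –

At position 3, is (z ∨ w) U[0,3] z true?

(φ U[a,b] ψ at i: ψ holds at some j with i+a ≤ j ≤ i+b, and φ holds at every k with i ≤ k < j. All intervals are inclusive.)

Need some j in [3,6] with z, and (z ∨ w) at every k in [3,j-1].
  j=3: z false.
  j=4: z false.
  j=5: z false.
  j=6: z holds, but (z ∨ w) fails at k=4 → not this j.
No j in the window works → until fails.

No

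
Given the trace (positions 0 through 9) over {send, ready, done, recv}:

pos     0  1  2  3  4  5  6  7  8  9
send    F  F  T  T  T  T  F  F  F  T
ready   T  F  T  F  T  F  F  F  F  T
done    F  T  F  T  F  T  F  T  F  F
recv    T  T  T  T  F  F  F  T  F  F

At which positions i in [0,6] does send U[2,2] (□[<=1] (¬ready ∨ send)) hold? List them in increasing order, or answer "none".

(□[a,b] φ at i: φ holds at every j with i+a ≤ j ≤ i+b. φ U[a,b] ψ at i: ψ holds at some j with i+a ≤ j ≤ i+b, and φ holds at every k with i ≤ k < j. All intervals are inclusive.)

Evaluate at each i in [0,6]:
  i=0: ✗ (lhs fails at k=0 before rhs at j=2)
  i=1: ✗ (lhs fails at k=1 before rhs at j=3)
  i=2: ✓ (rhs at j=4; lhs holds on [2,3])
  i=3: ✓ (rhs at j=5; lhs holds on [3,4])
  i=4: ✓ (rhs at j=6; lhs holds on [4,5])
  i=5: ✗ (lhs fails at k=6 before rhs at j=7)
  i=6: ✗ (lhs fails at k=6 before rhs at j=8)

2, 3, 4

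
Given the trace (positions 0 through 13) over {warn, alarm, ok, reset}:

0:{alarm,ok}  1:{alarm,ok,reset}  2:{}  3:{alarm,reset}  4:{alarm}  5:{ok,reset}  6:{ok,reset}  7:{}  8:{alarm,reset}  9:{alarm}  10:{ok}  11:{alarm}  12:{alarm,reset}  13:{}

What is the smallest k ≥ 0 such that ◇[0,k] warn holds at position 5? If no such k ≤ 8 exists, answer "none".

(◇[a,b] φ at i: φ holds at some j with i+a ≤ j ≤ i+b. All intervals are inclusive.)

none

Scan j = 5,6,… for warn:
  j=5: fails
  j=6: fails
  j=7: fails
  j=8: fails
  j=9: fails
  j=10: fails
  j=11: fails
  j=12: fails
  j=13: fails
No j in [5,13] satisfies it → none.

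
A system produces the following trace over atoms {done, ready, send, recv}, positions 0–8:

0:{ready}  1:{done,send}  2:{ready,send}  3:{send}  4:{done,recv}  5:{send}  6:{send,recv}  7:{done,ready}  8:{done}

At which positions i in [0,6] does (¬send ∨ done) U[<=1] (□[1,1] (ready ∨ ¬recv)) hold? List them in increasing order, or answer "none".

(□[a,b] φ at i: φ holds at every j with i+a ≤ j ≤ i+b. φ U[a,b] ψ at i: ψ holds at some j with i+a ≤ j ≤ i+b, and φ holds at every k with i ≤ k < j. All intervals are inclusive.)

0, 1, 2, 4, 6

Evaluate at each i in [0,6]:
  i=0: ✓ (rhs at j=0)
  i=1: ✓ (rhs at j=1)
  i=2: ✓ (rhs at j=2)
  i=3: ✗ (lhs fails at k=3 before rhs at j=4)
  i=4: ✓ (rhs at j=4)
  i=5: ✗ (lhs fails at k=5 before rhs at j=6)
  i=6: ✓ (rhs at j=6)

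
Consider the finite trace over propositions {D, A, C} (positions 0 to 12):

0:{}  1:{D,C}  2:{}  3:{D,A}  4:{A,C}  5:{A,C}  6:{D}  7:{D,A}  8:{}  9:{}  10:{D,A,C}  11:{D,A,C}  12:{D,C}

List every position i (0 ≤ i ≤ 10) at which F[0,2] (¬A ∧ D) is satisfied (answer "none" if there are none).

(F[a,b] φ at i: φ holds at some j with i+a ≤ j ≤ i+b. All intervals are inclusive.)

Evaluate at each i in [0,10]:
  i=0: ✓ (witness j=1)
  i=1: ✓ (witness j=1)
  i=2: ✗ (none in [2,4])
  i=3: ✗ (none in [3,5])
  i=4: ✓ (witness j=6)
  i=5: ✓ (witness j=6)
  i=6: ✓ (witness j=6)
  i=7: ✗ (none in [7,9])
  i=8: ✗ (none in [8,10])
  i=9: ✗ (none in [9,11])
  i=10: ✓ (witness j=12)

0, 1, 4, 5, 6, 10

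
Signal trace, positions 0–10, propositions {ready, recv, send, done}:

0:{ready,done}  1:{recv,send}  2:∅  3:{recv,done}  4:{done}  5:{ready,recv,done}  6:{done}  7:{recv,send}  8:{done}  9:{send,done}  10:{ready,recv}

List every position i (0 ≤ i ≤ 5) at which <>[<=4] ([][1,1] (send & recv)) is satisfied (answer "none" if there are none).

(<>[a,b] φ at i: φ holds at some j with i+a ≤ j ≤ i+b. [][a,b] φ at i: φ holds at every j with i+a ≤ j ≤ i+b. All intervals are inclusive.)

0, 2, 3, 4, 5

Evaluate at each i in [0,5]:
  i=0: ✓ (witness j=0)
  i=1: ✗ (none in [1,5])
  i=2: ✓ (witness j=6)
  i=3: ✓ (witness j=6)
  i=4: ✓ (witness j=6)
  i=5: ✓ (witness j=6)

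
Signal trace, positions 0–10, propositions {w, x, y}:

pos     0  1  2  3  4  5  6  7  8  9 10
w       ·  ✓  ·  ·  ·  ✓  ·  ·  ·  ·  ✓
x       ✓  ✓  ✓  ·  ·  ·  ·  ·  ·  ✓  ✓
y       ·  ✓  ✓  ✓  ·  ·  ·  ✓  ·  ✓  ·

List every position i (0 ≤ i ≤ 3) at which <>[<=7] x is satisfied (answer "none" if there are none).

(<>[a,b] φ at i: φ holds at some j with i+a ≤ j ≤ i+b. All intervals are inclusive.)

Evaluate at each i in [0,3]:
  i=0: ✓ (witness j=0)
  i=1: ✓ (witness j=1)
  i=2: ✓ (witness j=2)
  i=3: ✓ (witness j=9)

0, 1, 2, 3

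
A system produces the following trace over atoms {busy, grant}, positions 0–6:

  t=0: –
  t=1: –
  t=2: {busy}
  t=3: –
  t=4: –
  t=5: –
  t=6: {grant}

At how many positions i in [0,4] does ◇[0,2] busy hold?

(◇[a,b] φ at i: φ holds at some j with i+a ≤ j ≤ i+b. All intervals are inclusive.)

Evaluate at each i in [0,4]:
  i=0: ✓ (witness j=2)
  i=1: ✓ (witness j=2)
  i=2: ✓ (witness j=2)
  i=3: ✗ (none in [3,5])
  i=4: ✗ (none in [4,6])
Positions where it holds: {0, 1, 2} → 3.

3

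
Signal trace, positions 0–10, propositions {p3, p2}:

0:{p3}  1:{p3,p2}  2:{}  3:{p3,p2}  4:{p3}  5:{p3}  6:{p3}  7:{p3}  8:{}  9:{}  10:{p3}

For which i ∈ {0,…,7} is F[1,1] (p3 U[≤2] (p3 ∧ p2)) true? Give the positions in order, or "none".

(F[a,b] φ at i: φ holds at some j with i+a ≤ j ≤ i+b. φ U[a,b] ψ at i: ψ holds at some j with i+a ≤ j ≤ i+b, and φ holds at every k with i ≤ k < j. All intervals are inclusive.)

Evaluate at each i in [0,7]:
  i=0: ✓ (witness j=1)
  i=1: ✗ (none in [2,2])
  i=2: ✓ (witness j=3)
  i=3: ✗ (none in [4,4])
  i=4: ✗ (none in [5,5])
  i=5: ✗ (none in [6,6])
  i=6: ✗ (none in [7,7])
  i=7: ✗ (none in [8,8])

0, 2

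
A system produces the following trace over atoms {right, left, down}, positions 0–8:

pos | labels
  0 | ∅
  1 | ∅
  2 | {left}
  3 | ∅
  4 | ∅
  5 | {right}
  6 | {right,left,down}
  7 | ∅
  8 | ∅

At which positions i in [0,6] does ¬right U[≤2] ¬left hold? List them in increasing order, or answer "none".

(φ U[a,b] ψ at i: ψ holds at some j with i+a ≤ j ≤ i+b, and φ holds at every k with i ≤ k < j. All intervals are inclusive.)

0, 1, 2, 3, 4, 5

Evaluate at each i in [0,6]:
  i=0: ✓ (rhs at j=0)
  i=1: ✓ (rhs at j=1)
  i=2: ✓ (rhs at j=3; lhs holds on [2,2])
  i=3: ✓ (rhs at j=3)
  i=4: ✓ (rhs at j=4)
  i=5: ✓ (rhs at j=5)
  i=6: ✗ (lhs fails at k=6 before rhs at j=7)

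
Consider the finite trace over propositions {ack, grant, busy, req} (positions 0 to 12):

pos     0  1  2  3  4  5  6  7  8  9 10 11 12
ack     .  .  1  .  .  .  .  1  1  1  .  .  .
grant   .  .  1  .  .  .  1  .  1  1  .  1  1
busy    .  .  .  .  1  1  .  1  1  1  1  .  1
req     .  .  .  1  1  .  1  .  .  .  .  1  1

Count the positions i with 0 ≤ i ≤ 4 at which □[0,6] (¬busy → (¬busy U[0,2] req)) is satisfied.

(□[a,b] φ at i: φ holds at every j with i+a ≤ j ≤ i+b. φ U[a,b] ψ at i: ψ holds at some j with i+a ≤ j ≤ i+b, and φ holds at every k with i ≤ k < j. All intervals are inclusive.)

4

Evaluate at each i in [0,4]:
  i=0: ✗ (fails at j=0)
  i=1: ✓ (all of [1,7])
  i=2: ✓ (all of [2,8])
  i=3: ✓ (all of [3,9])
  i=4: ✓ (all of [4,10])
Positions where it holds: {1, 2, 3, 4} → 4.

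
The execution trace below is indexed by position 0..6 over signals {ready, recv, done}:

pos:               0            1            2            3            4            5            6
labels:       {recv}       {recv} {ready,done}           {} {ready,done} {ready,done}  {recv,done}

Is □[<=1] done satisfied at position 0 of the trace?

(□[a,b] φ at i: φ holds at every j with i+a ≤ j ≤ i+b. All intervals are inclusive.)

No

Check done at every j in [0,1]:
  j=0: false
  j=1: false
Fails at j=0 → formula fails.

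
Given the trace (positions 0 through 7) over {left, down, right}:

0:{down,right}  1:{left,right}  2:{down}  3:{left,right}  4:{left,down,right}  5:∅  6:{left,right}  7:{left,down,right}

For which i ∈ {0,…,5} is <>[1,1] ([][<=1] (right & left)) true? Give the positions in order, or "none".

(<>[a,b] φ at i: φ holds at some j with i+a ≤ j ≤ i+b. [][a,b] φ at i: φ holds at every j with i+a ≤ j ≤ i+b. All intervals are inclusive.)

Evaluate at each i in [0,5]:
  i=0: ✗ (none in [1,1])
  i=1: ✗ (none in [2,2])
  i=2: ✓ (witness j=3)
  i=3: ✗ (none in [4,4])
  i=4: ✗ (none in [5,5])
  i=5: ✓ (witness j=6)

2, 5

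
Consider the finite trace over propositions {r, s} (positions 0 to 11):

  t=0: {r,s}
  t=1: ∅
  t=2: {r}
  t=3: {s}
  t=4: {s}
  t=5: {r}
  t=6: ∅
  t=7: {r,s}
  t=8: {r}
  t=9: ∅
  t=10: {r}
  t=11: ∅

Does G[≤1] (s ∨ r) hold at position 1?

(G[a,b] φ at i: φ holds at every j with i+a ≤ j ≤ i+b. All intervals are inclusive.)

Check (s ∨ r) at every j in [1,2]:
  j=1: false
  j=2: true
Fails at j=1 → formula fails.

No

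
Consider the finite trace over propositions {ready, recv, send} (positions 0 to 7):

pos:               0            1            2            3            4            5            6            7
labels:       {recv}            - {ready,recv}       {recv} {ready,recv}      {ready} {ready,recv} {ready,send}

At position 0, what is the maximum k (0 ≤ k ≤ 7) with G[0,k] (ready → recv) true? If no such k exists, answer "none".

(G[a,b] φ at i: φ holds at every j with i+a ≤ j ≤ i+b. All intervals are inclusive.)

4

(ready → recv) must hold from j=0 onward; find where it first fails.
  j=0: holds
  j=1: holds
  j=2: holds
  j=3: holds
  j=4: holds
  j=5: fails
Holds on [0,4], so largest k = 4.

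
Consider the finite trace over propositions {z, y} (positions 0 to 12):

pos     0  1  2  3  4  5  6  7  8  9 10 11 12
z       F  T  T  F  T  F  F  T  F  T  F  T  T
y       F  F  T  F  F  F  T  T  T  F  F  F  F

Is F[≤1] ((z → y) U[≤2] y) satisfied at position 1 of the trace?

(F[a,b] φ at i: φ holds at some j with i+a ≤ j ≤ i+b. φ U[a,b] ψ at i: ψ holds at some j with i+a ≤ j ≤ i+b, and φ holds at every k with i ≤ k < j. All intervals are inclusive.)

Holds

Check ((z → y) U[≤2] y) at each j in [1,2]:
  j=1: fails
  j=2: holds
Found at j=2 → formula holds.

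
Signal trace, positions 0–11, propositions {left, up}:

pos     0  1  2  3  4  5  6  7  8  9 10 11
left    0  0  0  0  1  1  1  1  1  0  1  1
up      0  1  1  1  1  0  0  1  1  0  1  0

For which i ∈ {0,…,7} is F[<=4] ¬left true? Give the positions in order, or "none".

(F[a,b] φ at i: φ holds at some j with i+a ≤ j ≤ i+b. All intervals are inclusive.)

Evaluate at each i in [0,7]:
  i=0: ✓ (witness j=0)
  i=1: ✓ (witness j=1)
  i=2: ✓ (witness j=2)
  i=3: ✓ (witness j=3)
  i=4: ✗ (none in [4,8])
  i=5: ✓ (witness j=9)
  i=6: ✓ (witness j=9)
  i=7: ✓ (witness j=9)

0, 1, 2, 3, 5, 6, 7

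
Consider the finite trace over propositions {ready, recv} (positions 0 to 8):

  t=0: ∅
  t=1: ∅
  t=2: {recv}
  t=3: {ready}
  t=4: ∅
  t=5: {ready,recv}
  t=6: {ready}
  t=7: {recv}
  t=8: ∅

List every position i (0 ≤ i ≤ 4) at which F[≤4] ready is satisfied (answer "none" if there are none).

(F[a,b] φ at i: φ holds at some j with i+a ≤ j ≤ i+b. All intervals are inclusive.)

Evaluate at each i in [0,4]:
  i=0: ✓ (witness j=3)
  i=1: ✓ (witness j=3)
  i=2: ✓ (witness j=3)
  i=3: ✓ (witness j=3)
  i=4: ✓ (witness j=5)

0, 1, 2, 3, 4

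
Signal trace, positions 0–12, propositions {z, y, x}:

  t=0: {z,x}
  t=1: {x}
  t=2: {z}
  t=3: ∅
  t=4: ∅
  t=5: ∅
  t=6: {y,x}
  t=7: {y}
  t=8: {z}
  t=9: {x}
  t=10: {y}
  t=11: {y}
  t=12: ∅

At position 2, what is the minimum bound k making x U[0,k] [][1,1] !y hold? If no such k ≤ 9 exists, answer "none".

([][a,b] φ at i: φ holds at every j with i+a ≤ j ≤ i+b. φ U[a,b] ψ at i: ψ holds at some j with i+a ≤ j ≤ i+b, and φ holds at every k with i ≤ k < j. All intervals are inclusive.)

0

Need earliest j ≥ 2 with [][1,1] !y, and x at every k in [2,j-1].
  j=2: rhs holds (empty prefix). k = 0.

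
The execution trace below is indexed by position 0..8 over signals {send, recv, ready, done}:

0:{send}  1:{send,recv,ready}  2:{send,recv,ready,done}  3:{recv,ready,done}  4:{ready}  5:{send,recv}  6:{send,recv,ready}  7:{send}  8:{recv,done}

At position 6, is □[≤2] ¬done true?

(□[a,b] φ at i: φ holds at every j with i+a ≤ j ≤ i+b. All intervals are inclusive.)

Check ¬done at every j in [6,8]:
  j=6: true
  j=7: true
  j=8: false
Fails at j=8 → formula fails.

No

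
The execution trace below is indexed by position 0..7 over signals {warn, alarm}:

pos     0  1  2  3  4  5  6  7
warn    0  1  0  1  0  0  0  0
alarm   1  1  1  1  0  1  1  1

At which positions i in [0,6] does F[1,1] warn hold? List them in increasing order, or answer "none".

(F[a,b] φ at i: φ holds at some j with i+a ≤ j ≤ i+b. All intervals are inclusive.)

Evaluate at each i in [0,6]:
  i=0: ✓ (witness j=1)
  i=1: ✗ (none in [2,2])
  i=2: ✓ (witness j=3)
  i=3: ✗ (none in [4,4])
  i=4: ✗ (none in [5,5])
  i=5: ✗ (none in [6,6])
  i=6: ✗ (none in [7,7])

0, 2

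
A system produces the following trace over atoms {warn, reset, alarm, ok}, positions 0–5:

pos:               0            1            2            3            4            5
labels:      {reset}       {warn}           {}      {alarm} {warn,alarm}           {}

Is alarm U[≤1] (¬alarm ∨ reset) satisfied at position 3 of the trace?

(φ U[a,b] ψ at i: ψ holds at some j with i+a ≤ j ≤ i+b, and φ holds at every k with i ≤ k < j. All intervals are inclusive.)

No

Need some j in [3,4] with (¬alarm ∨ reset), and alarm at every k in [3,j-1].
  j=3: (¬alarm ∨ reset) false.
  j=4: (¬alarm ∨ reset) false.
No j in the window works → until fails.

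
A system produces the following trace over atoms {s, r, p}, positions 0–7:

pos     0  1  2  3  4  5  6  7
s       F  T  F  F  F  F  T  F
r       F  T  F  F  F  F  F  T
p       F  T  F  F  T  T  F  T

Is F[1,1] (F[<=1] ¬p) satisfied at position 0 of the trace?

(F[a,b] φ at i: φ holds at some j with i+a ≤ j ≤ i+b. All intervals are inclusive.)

Check F[<=1] ¬p at each j in [1,1]:
  j=1: holds (witness at 2)
Found at j=1 → formula holds.

Yes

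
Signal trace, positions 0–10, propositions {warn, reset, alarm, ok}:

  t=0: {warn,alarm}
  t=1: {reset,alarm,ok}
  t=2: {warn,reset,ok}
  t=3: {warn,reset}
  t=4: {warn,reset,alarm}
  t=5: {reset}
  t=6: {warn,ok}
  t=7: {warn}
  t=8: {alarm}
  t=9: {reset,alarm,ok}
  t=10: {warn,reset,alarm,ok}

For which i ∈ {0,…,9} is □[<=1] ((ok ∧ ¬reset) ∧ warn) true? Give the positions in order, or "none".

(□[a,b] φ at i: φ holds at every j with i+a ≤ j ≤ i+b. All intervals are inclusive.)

none

Evaluate at each i in [0,9]:
  i=0: ✗ (fails at j=0)
  i=1: ✗ (fails at j=1)
  i=2: ✗ (fails at j=2)
  i=3: ✗ (fails at j=3)
  i=4: ✗ (fails at j=4)
  i=5: ✗ (fails at j=5)
  i=6: ✗ (fails at j=7)
  i=7: ✗ (fails at j=7)
  i=8: ✗ (fails at j=8)
  i=9: ✗ (fails at j=9)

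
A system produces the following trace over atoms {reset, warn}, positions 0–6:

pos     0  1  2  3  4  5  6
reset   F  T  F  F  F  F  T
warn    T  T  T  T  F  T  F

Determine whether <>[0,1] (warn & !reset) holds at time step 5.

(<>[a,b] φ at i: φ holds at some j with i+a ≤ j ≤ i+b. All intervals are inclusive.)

Yes

Check (warn & !reset) at each j in [5,6]:
  j=5: true
  j=6: false
Found at j=5 → formula holds.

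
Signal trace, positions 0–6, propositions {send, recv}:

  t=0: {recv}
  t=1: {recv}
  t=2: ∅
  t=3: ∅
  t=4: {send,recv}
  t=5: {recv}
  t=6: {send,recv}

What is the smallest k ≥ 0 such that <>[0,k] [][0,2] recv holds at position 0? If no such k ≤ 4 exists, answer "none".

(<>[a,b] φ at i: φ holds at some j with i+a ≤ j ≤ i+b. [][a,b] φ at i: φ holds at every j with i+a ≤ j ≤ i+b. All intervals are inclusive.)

Scan j = 0,1,… for [][0,2] recv:
  j=0: fails
  j=1: fails
  j=2: fails
  j=3: fails
  j=4: holds
First hit at j=4, so smallest k = 4-0 = 4.

4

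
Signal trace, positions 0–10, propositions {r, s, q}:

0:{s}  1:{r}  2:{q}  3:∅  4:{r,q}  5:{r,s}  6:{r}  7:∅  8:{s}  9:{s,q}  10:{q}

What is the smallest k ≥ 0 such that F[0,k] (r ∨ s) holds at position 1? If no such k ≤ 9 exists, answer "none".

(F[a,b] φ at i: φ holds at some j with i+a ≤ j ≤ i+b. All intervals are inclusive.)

0

Scan j = 1,2,… for (r ∨ s):
  j=1: holds
First hit at j=1, so smallest k = 1-1 = 0.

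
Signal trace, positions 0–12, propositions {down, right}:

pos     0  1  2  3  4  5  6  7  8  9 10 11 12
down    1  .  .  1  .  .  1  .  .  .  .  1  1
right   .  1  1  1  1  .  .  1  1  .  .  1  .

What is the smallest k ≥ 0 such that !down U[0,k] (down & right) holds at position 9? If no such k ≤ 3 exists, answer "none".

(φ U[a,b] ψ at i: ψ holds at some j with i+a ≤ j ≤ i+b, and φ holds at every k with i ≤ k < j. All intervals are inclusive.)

2

Need earliest j ≥ 9 with (down & right), and !down at every k in [9,j-1].
  j=9: rhs fails.
  j=10: rhs fails.
  j=11: rhs holds; lhs holds on [9,10]. k = 2.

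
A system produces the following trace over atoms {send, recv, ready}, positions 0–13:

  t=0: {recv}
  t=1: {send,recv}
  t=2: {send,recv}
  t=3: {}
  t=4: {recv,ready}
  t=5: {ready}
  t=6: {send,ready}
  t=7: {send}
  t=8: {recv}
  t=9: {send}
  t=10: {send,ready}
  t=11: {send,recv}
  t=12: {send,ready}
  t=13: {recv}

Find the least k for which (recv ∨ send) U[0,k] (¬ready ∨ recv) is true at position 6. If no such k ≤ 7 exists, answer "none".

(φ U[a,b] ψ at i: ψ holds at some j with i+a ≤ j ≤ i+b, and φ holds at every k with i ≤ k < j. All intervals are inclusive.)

Need earliest j ≥ 6 with (¬ready ∨ recv), and (recv ∨ send) at every k in [6,j-1].
  j=6: rhs fails.
  j=7: rhs holds; lhs holds on [6,6]. k = 1.

1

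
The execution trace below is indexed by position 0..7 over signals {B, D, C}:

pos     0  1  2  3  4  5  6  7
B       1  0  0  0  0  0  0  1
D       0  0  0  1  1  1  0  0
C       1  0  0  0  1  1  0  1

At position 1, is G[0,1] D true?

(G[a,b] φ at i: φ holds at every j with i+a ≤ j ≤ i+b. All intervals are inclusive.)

No

Check D at every j in [1,2]:
  j=1: false
  j=2: false
Fails at j=1 → formula fails.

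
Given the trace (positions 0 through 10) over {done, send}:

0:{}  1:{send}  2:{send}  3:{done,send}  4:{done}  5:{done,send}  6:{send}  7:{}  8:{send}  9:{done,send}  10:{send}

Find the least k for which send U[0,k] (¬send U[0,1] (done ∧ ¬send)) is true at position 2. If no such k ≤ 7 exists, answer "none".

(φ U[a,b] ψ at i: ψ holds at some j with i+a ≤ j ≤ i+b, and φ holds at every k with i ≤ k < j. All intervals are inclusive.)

2

Need earliest j ≥ 2 with (¬send U[0,1] (done ∧ ¬send)), and send at every k in [2,j-1].
  j=2: rhs fails.
  j=3: rhs fails.
  j=4: rhs holds; lhs holds on [2,3]. k = 2.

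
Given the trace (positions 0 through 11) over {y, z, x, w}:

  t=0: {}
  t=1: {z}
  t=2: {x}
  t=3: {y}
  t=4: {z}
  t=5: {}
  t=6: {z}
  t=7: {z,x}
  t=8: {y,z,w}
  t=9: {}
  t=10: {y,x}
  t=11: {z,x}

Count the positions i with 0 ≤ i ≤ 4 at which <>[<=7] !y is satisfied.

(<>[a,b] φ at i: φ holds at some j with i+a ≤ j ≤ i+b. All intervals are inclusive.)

5

Evaluate at each i in [0,4]:
  i=0: ✓ (witness j=0)
  i=1: ✓ (witness j=1)
  i=2: ✓ (witness j=2)
  i=3: ✓ (witness j=4)
  i=4: ✓ (witness j=4)
Positions where it holds: {0, 1, 2, 3, 4} → 5.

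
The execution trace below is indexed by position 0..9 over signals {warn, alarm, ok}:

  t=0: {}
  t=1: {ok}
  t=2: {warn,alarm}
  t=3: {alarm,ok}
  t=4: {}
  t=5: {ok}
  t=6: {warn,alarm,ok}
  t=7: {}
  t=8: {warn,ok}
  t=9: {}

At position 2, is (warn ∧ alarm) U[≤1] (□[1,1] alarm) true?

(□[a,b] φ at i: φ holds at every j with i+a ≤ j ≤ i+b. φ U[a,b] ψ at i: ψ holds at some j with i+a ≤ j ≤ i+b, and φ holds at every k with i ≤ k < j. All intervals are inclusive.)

Need some j in [2,3] with □[1,1] alarm, and (warn ∧ alarm) at every k in [2,j-1].
  j=2: □[1,1] alarm holds; no prefix to check → satisfied.

Holds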